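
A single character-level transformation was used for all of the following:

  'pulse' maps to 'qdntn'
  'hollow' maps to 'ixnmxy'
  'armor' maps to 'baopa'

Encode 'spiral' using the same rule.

Shifts by position in pulse: pos 0: p→q (+1), pos 1: u→d (+9), pos 2: l→n (+2), pos 3: s→t (+1), pos 4: e→n (+9) — repeating every 3. It's a Vigenère-style cipher with numeric key [1,9,2]: position i shifts by key[i mod 3].
Applying it to spiral: s+1=t, p+9=y, i+2=k, r+1=s, a+9=j, l+2=n.

tyksjn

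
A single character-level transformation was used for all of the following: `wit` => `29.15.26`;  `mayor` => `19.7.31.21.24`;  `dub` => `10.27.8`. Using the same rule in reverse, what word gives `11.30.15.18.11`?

exile

w is letter #23 and maps to 29: an offset of 6. Letters become their 1-based position plus 6 (so a→7, b→8, …).
Decoding 11.30.15.18.11: 11→(11−6)÷1=5=e, 30→(30−6)÷1=24=x, 15→(15−6)÷1=9=i, 18→(18−6)÷1=12=l, 11→(11−6)÷1=5=e.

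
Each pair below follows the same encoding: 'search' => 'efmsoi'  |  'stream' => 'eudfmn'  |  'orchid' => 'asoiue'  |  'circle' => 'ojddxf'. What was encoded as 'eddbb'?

Shifts by position in search: pos 0: s→e (+12), pos 1: e→f (+1), pos 2: a→m (+12), pos 3: r→s (+1) — repeating every 2. It's a Vigenère-style cipher with numeric key [12,1]: position i shifts by key[i mod 2].
Decoding eddbb: e−12=s, d−1=c, d−12=r, b−1=a, b−12=p.

scrap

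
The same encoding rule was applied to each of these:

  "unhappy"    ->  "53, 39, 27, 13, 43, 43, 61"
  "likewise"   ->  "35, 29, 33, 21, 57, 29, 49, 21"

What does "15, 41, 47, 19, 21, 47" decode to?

u(#21)→53 and n(#14)→39: differences scale by 2, so n = 2·pos + 11. The formula is n = 2×(alphabet index, a=1) + 11.
Undoing it on 15, 41, 47, 19, 21, 47: 15→(15−11)÷2=2=b, 41→(41−11)÷2=15=o, 47→(47−11)÷2=18=r, 19→(19−11)÷2=4=d, 21→(21−11)÷2=5=e, 47→(47−11)÷2=18=r.

border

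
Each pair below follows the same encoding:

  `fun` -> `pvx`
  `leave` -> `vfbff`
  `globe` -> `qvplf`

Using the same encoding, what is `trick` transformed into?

dbjmu

Vowels shift forward by 1 and consonants shift forward by 10.
On trick: t(cons)+10=d, r(cons)+10=b, i(vowel)+1=j, c(cons)+10=m, k(cons)+10=u.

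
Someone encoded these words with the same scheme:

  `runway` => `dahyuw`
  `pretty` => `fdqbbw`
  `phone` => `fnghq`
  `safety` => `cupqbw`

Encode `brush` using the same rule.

tdacn

r(17)→d(3) and u(20)→a(0) fit y≡25x+20 (mod 26); the inverse of 25 mod 26 is 25. Each letter's alphabet position (a=0..z=25) is mapped through 25·x+20 mod 26 — an affine cipher.
On brush: b(1)→25·1+20≡19=t; r(17)→25·17+20≡3=d; u(20)→25·20+20≡0=a; s(18)→25·18+20≡2=c; h(7)→25·7+20≡13=n (all mod 26).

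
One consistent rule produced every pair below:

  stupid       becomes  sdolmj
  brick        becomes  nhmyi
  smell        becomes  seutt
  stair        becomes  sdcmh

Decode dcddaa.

tattoo

This is an affine cipher: with a=0,…,z=25, each position x becomes (11x+2) mod 26.
Undoing it on dcddaa: d(3)→19·(3−2)≡19=t; c(2)→19·(2−2)≡0=a; d(3)→19·(3−2)≡19=t; d(3)→19·(3−2)≡19=t; a(0)→19·(0−2)≡14=o; a(0)→19·(0−2)≡14=o (all mod 26).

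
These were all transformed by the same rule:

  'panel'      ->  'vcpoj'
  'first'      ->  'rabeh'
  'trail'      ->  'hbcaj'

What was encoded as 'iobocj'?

p(15)→v(21) and a(0)→c(2) fit y≡3x+2 (mod 26); the inverse of 3 mod 26 is 9. This is an affine cipher: with a=0,…,z=25, each position x becomes (3x+2) mod 26.
Reversing it on iobocj: i(8)→9·(8−2)≡2=c; o(14)→9·(14−2)≡4=e; b(1)→9·(1−2)≡17=r; o(14)→9·(14−2)≡4=e; c(2)→9·(2−2)≡0=a; j(9)→9·(9−2)≡11=l (all mod 26).

cereal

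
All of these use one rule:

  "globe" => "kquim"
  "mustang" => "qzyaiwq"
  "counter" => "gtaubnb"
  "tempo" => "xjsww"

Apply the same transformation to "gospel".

In globe: g→k is +4, l→q is +5, o→u is +6, b→i is +7 — the shift increases by 1 each position. The shift increases by 1 at each position, starting from +4: 4, 5, 6, ….
Applying it to gospel: g+4=k, o+5=t, s+6=y, p+7=w, e+8=m, l+9=u.

ktywmu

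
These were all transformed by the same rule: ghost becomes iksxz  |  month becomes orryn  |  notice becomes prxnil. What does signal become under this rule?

Letter i (0-indexed) is shifted by i+2, so successive shifts are 2, 3, 4, ….
Applying it to signal: s+2=u, i+3=l, g+4=k, n+5=s, a+6=g, l+7=s.

ulksgs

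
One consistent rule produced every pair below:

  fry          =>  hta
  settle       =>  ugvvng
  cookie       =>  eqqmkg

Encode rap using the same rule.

Compare letters: f→h is +2, r→t is +2, y→a is +2 — a constant shift. Each letter is shifted forward by 2 in the alphabet (a Caesar shift of +2).
On rap: r+2=t, a+2=c, p+2=r.

tcr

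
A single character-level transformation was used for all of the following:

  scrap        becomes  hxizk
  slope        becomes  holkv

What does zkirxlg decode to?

Each pair mirrors across the alphabet (s↔h, c↔x, r↔i): positions sum to 25. Letters are reflected about the middle of the alphabet (position → 25−position): Atbash.
Undoing it on zkirxlg: z↔a, k↔p, i↔r, r↔i, x↔c, l↔o, g↔t.

apricot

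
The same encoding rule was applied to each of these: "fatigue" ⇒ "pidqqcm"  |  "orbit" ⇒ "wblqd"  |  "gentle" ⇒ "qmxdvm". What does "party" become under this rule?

The shift depends on letter class: consonant f→p is +10, but vowel a→i is +8. Two shifts are in play — +8 for a/e/i/o/u, +10 for every other letter.
Applying it to party: p(cons)+10=z, a(vowel)+8=i, r(cons)+10=b, t(cons)+10=d, y(cons)+10=i.

zibdi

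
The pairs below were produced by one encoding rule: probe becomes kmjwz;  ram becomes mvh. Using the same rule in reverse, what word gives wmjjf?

brook

Each letter is shifted forward by 21 in the alphabet (a Caesar shift of +21).
Undoing it on wmjjf: w−21=b, m−21=r, j−21=o, j−21=o, f−21=k.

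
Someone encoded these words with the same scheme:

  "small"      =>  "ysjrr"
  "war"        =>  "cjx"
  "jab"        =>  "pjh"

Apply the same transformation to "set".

The rule splits by letter class: vowels +9, consonants +6.
For set: s(cons)+6=y, e(vowel)+9=n, t(cons)+6=z.

ynz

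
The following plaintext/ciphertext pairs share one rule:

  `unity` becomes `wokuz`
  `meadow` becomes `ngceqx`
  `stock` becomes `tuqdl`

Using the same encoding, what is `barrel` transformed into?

ccssgm

The shift depends on letter class: consonant n→o is +1, but vowel u→w is +2. Two shifts are in play — +2 for a/e/i/o/u, +1 for every other letter.
On barrel: b(cons)+1=c, a(vowel)+2=c, r(cons)+1=s, r(cons)+1=s, e(vowel)+2=g, l(cons)+1=m.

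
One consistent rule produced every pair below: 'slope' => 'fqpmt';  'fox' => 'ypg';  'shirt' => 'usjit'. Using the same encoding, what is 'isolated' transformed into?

The output letters match the input read backwards, each shifted +1: slope reversed is epols. Two steps: reverse the string, then apply a Caesar shift of +1.
On isolated: reverse → detalosi; then shift: d+1=e, e+1=f, t+1=u, a+1=b, l+1=m, o+1=p, s+1=t, i+1=j.

efubmptj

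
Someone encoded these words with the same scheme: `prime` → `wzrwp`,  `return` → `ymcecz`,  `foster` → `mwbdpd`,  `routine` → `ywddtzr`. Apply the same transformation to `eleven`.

ltnfpz

The shift increases by 1 at each position, starting from +7: 7, 8, 9, ….
Applying it to eleven: e+7=l, l+8=t, e+9=n, v+10=f, e+11=p, n+12=z.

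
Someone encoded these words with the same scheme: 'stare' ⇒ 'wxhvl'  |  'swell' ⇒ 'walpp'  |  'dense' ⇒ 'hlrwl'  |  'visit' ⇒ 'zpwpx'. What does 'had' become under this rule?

The shift depends on letter class: consonant s→w is +4, but vowel a→h is +7. Vowels shift forward by 7 and consonants shift forward by 4.
Applying it to had: h(cons)+4=l, a(vowel)+7=h, d(cons)+4=h.

lhh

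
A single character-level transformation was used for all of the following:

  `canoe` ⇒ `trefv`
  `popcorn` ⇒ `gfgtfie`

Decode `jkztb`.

Compare letters: c→t is +17, a→r is +17, n→e is +17 — a constant shift. Each letter is shifted forward by 17 in the alphabet (a Caesar shift of +17).
Decoding jkztb: j−17=s, k−17=t, z−17=i, t−17=c, b−17=k.

stick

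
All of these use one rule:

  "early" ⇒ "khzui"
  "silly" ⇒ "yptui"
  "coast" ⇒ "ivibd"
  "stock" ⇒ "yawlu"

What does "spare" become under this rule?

ywiao

The shift increases by 1 at each position, starting from +6: 6, 7, 8, ….
On spare: s+6=y, p+7=w, a+8=i, r+9=a, e+10=o.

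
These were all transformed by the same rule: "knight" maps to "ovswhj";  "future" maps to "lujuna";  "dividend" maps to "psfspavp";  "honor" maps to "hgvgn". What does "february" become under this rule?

latnuinm

k(10)→o(14) and n(13)→v(21) fit y≡11x+8 (mod 26); the inverse of 11 mod 26 is 19. This is an affine cipher: with a=0,…,z=25, each position x becomes (11x+8) mod 26.
For february: f(5)→11·5+8≡11=l; e(4)→11·4+8≡0=a; b(1)→11·1+8≡19=t; r(17)→11·17+8≡13=n; u(20)→11·20+8≡20=u; a(0)→11·0+8≡8=i; r(17)→11·17+8≡13=n; y(24)→11·24+8≡12=m (all mod 26).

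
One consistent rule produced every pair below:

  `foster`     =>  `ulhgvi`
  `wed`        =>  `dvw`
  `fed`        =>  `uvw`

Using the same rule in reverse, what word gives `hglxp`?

stock

Each pair mirrors across the alphabet (f↔u, o↔l, s↔h): positions sum to 25. This is the alphabet-reversal cipher (Atbash): a becomes z, b becomes y, etc.
Reversing it on hglxp: h↔s, g↔t, l↔o, x↔c, p↔k.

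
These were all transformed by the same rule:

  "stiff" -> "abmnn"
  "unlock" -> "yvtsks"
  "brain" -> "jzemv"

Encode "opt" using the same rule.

The shift depends on letter class: consonant s→a is +8, but vowel i→m is +4. Two shifts are in play — +4 for a/e/i/o/u, +8 for every other letter.
Applying it to opt: o(vowel)+4=s, p(cons)+8=x, t(cons)+8=b.

sxb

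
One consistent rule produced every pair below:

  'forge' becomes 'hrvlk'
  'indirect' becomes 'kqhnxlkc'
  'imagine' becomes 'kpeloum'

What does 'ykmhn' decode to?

which

In forge: f→h is +2, o→r is +3, r→v is +4, g→l is +5 — the shift increases by 1 each position. The shift increases by 1 at each position, starting from +2: 2, 3, 4, ….
Decoding ykmhn: y−2=w, k−3=h, m−4=i, h−5=c, n−6=h.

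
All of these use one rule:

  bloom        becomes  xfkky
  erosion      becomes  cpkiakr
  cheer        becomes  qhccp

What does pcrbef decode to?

b(1)→x(23) and l(11)→f(5) fit y≡19x+4 (mod 26); the inverse of 19 mod 26 is 11. Each letter's alphabet position (a=0..z=25) is mapped through 19·x+4 mod 26 — an affine cipher.
Decoding pcrbef: p(15)→11·(15−4)≡17=r; c(2)→11·(2−4)≡4=e; r(17)→11·(17−4)≡13=n; b(1)→11·(1−4)≡19=t; e(4)→11·(4−4)≡0=a; f(5)→11·(5−4)≡11=l (all mod 26).

rental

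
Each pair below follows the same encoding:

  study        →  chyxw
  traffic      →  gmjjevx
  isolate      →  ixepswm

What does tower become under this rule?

The output letters match the input read backwards, each shifted +4: study reversed is yduts. Read the word backwards and shift each letter +4.
On tower: reverse → rewot; then shift: r+4=v, e+4=i, w+4=a, o+4=s, t+4=x.

viasx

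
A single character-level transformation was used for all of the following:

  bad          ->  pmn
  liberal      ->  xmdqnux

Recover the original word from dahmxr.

The output letters match the input read backwards, each shifted +12: bad reversed is dab. Read the word backwards and shift each letter +12.
Decoding dahmxr: shift back: d−12=r, a−12=o, h−12=v, m−12=a, x−12=l, r−12=f → rovalf; then reverse → flavor.

flavor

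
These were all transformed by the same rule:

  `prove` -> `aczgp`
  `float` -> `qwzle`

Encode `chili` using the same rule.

nstwt

Compare letters: p→a is +11, r→c is +11, o→z is +11 — a constant shift. Each letter is shifted forward by 11 in the alphabet (a Caesar shift of +11).
On chili: c+11=n, h+11=s, i+11=t, l+11=w, i+11=t.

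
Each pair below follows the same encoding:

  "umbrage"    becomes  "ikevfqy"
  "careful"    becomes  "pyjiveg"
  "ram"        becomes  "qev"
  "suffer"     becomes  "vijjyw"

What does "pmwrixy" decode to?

Two steps: reverse the string, then apply a Caesar shift of +4.
Undoing it on pmwrixy: shift back: p−4=l, m−4=i, w−4=s, r−4=n, i−4=e, x−4=t, y−4=u → lisnetu; then reverse → utensil.

utensil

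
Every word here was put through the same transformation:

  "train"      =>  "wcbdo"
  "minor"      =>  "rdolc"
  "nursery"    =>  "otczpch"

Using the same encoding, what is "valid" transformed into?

qbuds

t(19)→w(22) and r(17)→c(2) fit y≡23x+1 (mod 26); the inverse of 23 mod 26 is 17. Treating letters as 0–25, the rule is x ↦ 23x + 1 (mod 26).
Applying it to valid: v(21)→23·21+1≡16=q; a(0)→23·0+1≡1=b; l(11)→23·11+1≡20=u; i(8)→23·8+1≡3=d; d(3)→23·3+1≡18=s (all mod 26).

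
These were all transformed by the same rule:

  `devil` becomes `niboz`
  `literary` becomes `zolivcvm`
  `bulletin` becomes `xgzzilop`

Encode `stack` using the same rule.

qlcse

Each letter's alphabet position (a=0..z=25) is mapped through 21·x+2 mod 26 — an affine cipher.
On stack: s(18)→21·18+2≡16=q; t(19)→21·19+2≡11=l; a(0)→21·0+2≡2=c; c(2)→21·2+2≡18=s; k(10)→21·10+2≡4=e (all mod 26).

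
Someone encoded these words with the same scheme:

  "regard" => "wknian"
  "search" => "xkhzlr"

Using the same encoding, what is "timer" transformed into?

yotma

Letter i (0-indexed) is shifted by i+5, so successive shifts are 5, 6, 7, ….
On timer: t+5=y, i+6=o, m+7=t, e+8=m, r+9=a.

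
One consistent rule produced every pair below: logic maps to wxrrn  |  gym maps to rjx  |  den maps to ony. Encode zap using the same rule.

kja

The shift depends on letter class: consonant l→w is +11, but vowel o→x is +9. Vowels shift forward by 9 and consonants shift forward by 11.
For zap: z(cons)+11=k, a(vowel)+9=j, p(cons)+11=a.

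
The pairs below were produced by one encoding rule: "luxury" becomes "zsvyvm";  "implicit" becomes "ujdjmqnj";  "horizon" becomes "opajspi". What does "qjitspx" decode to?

worship

The output letters match the input read backwards, each shifted +1: luxury reversed is yruxul. Read the word backwards and shift each letter +1.
Decoding qjitspx: shift back: q−1=p, j−1=i, i−1=h, t−1=s, s−1=r, p−1=o, x−1=w → pihsrow; then reverse → worship.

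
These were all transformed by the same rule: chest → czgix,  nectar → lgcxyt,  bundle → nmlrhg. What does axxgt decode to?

This is an affine cipher: with a=0,…,z=25, each position x becomes (15x+24) mod 26.
Decoding axxgt: a(0)→7·(0−24)≡14=o; x(23)→7·(23−24)≡19=t; x(23)→7·(23−24)≡19=t; g(6)→7·(6−24)≡4=e; t(19)→7·(19−24)≡17=r (all mod 26).

otter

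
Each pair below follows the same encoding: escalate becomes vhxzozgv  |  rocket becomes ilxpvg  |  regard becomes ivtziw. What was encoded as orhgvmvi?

Each pair mirrors across the alphabet (e↔v, s↔h, c↔x): positions sum to 25. This is the alphabet-reversal cipher (Atbash): a becomes z, b becomes y, etc.
Decoding orhgvmvi: o↔l, r↔i, h↔s, g↔t, v↔e, m↔n, v↔e, i↔r.

listener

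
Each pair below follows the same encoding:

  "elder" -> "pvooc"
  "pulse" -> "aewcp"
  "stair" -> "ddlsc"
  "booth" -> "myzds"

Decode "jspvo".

Shifts by position in elder: pos 0: e→p (+11), pos 1: l→v (+10), pos 2: d→o (+11), pos 3: e→o (+10) — repeating every 2. It's a Vigenère-style cipher with numeric key [11,10]: position i shifts by key[i mod 2].
Decoding jspvo: j−11=y, s−10=i, p−11=e, v−10=l, o−11=d.

yield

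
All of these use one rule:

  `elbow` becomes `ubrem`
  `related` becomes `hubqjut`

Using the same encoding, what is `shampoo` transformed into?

ixqcfee

Compare letters: e→u is +16, l→b is +16, b→r is +16 — a constant shift. Every letter moves 16 places later in the alphabet, wrapping around z→a.
Applying it to shampoo: s+16=i, h+16=x, a+16=q, m+16=c, p+16=f, o+16=e, o+16=e.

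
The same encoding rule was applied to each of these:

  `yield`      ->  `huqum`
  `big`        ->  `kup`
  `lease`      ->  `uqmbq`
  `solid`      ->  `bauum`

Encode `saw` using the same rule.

The shift depends on letter class: consonant y→h is +9, but vowel i→u is +12. Vowels shift forward by 12 and consonants shift forward by 9.
On saw: s(cons)+9=b, a(vowel)+12=m, w(cons)+9=f.

bmf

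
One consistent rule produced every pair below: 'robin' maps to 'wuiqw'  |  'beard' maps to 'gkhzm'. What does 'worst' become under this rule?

buyac

In robin: r→w is +5, o→u is +6, b→i is +7, i→q is +8 — the shift increases by 1 each position. Each letter shifts forward by (position + 5), i.e. 5, 6, 7, … — the shift grows by one for each successive letter.
Applying it to worst: w+5=b, o+6=u, r+7=y, s+8=a, t+9=c.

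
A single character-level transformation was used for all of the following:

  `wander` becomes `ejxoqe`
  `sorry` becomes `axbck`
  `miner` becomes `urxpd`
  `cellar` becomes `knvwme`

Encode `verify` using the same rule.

Letter i (0-indexed) is shifted by i+8, so successive shifts are 8, 9, 10, ….
For verify: v+8=d, e+9=n, r+10=b, i+11=t, f+12=r, y+13=l.

dnbtrl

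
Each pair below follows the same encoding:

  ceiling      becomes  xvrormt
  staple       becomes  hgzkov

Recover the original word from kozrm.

This is the alphabet-reversal cipher (Atbash): a becomes z, b becomes y, etc.
Reversing it on kozrm: k↔p, o↔l, z↔a, r↔i, m↔n.

plain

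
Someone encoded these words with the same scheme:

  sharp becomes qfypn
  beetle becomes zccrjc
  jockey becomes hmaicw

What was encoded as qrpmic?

Compare letters: s→q is +24, h→f is +24, a→y is +24 — a constant shift. Every letter moves 24 places later in the alphabet, wrapping around z→a.
Decoding qrpmic: q−24=s, r−24=t, p−24=r, m−24=o, i−24=k, c−24=e.

stroke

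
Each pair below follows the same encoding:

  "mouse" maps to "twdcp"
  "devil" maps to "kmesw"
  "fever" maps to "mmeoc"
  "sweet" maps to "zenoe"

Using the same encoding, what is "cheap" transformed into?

jpnka

Letter i (0-indexed) is shifted by i+7, so successive shifts are 7, 8, 9, ….
Applying it to cheap: c+7=j, h+8=p, e+9=n, a+10=k, p+11=a.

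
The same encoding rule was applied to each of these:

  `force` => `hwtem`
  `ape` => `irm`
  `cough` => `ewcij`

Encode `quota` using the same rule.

scwvi

The shift depends on letter class: consonant f→h is +2, but vowel o→w is +8. Two shifts are in play — +8 for a/e/i/o/u, +2 for every other letter.
For quota: q(cons)+2=s, u(vowel)+8=c, o(vowel)+8=w, t(cons)+2=v, a(vowel)+8=i.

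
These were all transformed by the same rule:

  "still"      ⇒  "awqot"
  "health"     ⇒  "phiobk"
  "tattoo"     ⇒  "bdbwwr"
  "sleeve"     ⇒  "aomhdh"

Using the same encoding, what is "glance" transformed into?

Shifts by position in still: pos 0: s→a (+8), pos 1: t→w (+3), pos 2: i→q (+8), pos 3: l→o (+3) — repeating every 2. A repeating key of period 2 is used — shifts +8, +3 over and over.
On glance: g+8=o, l+3=o, a+8=i, n+3=q, c+8=k, e+3=h.

ooiqkh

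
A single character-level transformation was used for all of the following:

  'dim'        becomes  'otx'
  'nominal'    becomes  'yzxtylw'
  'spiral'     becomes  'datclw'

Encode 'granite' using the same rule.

Compare letters: d→o is +11, i→t is +11, m→x is +11 — a constant shift. This is a Caesar cipher with shift 11.
For granite: g+11=r, r+11=c, a+11=l, n+11=y, i+11=t, t+11=e, e+11=p.

rclytep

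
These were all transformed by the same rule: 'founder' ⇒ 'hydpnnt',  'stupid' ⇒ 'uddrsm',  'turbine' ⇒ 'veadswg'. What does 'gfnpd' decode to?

event

Shifts by position in founder: pos 0: f→h (+2), pos 1: o→y (+10), pos 2: u→d (+9), pos 3: n→p (+2), pos 4: d→n (+10), pos 5: e→n (+9) — repeating every 3. It's a Vigenère-style cipher with numeric key [2,10,9]: position i shifts by key[i mod 3].
Undoing it on gfnpd: g−2=e, f−10=v, n−9=e, p−2=n, d−10=t.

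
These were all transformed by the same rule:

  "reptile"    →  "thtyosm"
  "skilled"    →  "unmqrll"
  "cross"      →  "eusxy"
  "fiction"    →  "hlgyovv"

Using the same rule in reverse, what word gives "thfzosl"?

Letter i (0-indexed) is shifted by i+2, so successive shifts are 2, 3, 4, ….
Decoding thfzosl: t−2=r, h−3=e, f−4=b, z−5=u, o−6=i, s−7=l, l−8=d.

rebuild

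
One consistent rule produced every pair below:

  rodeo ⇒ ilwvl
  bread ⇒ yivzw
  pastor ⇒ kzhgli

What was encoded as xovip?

Each pair mirrors across the alphabet (r↔i, o↔l, d↔w): positions sum to 25. Each letter is replaced by its mirror in the alphabet: a↔z, b↔y, c↔x, and so on (the Atbash cipher).
Undoing it on xovip: x↔c, o↔l, v↔e, i↔r, p↔k.

clerk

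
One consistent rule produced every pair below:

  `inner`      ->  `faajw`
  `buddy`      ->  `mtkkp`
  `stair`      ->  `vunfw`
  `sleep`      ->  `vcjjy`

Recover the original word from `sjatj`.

i(8)→f(5) and n(13)→a(0) fit y≡25x+13 (mod 26); the inverse of 25 mod 26 is 25. Treating letters as 0–25, the rule is x ↦ 25x + 13 (mod 26).
Decoding sjatj: s(18)→25·(18−13)≡21=v; j(9)→25·(9−13)≡4=e; a(0)→25·(0−13)≡13=n; t(19)→25·(19−13)≡20=u; j(9)→25·(9−13)≡4=e (all mod 26).

venue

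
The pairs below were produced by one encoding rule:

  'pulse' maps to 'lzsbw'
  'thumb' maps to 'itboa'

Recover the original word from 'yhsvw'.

The output letters match the input read backwards, each shifted +7: pulse reversed is eslup. Two steps: reverse the string, then apply a Caesar shift of +7.
Decoding yhsvw: shift back: y−7=r, h−7=a, s−7=l, v−7=o, w−7=p → ralop; then reverse → polar.

polar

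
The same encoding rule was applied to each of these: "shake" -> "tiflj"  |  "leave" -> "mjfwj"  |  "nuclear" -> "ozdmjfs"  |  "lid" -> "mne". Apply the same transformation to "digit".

enhnu

The shift depends on letter class: consonant s→t is +1, but vowel a→f is +5. Vowels shift forward by 5 and consonants shift forward by 1.
Applying it to digit: d(cons)+1=e, i(vowel)+5=n, g(cons)+1=h, i(vowel)+5=n, t(cons)+1=u.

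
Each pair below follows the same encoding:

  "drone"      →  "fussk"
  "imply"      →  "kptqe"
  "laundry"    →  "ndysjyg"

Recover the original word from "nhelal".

In drone: d→f is +2, r→u is +3, o→s is +4, n→s is +5 — the shift increases by 1 each position. Each letter shifts forward by (position + 2), i.e. 2, 3, 4, … — the shift grows by one for each successive letter.
Reversing it on nhelal: n−2=l, h−3=e, e−4=a, l−5=g, a−6=u, l−7=e.

league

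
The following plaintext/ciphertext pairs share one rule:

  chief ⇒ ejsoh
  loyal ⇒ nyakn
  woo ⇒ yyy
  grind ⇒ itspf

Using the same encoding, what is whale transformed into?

Two shifts are in play — +10 for a/e/i/o/u, +2 for every other letter.
On whale: w(cons)+2=y, h(cons)+2=j, a(vowel)+10=k, l(cons)+2=n, e(vowel)+10=o.

yjkno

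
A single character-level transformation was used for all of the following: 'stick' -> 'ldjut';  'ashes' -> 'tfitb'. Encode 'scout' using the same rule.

uvpdt

The output letters match the input read backwards, each shifted +1: stick reversed is kcits. The word is reversed, then every letter is shifted forward by 1.
For scout: reverse → tuocs; then shift: t+1=u, u+1=v, o+1=p, c+1=d, s+1=t.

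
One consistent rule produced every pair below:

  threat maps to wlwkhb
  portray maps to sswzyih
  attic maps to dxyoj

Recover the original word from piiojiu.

In threat: t→w is +3, h→l is +4, r→w is +5, e→k is +6 — the shift increases by 1 each position. Letter i (0-indexed) is shifted by i+3, so successive shifts are 3, 4, 5, ….
Reversing it on piiojiu: p−3=m, i−4=e, i−5=d, o−6=i, j−7=c, i−8=a, u−9=l.

medical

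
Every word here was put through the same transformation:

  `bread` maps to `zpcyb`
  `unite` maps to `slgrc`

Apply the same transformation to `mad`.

Every letter moves 24 places later in the alphabet, wrapping around z→a.
For mad: m+24=k, a+24=y, d+24=b.

kyb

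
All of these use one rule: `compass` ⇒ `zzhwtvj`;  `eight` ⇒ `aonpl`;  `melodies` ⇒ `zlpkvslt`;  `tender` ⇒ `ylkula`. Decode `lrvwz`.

The output letters match the input read backwards, each shifted +7: compass reversed is ssapmoc. Two steps: reverse the string, then apply a Caesar shift of +7.
Decoding lrvwz: shift back: l−7=e, r−7=k, v−7=o, w−7=p, z−7=s → ekops; then reverse → spoke.

spoke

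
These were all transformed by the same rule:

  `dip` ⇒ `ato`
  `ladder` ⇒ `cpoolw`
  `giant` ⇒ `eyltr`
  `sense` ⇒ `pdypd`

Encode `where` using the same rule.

Two steps: reverse the string, then apply a Caesar shift of +11.
Applying it to where: reverse → erehw; then shift: e+11=p, r+11=c, e+11=p, h+11=s, w+11=h.

pcpsh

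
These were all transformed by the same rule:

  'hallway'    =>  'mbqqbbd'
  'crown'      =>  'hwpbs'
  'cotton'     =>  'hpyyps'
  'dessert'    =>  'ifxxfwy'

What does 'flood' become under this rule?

kqppi

The shift depends on letter class: consonant h→m is +5, but vowel a→b is +1. Two shifts are in play — +1 for a/e/i/o/u, +5 for every other letter.
Applying it to flood: f(cons)+5=k, l(cons)+5=q, o(vowel)+1=p, o(vowel)+1=p, d(cons)+5=i.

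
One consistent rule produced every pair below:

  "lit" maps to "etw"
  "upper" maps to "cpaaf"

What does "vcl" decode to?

The output letters match the input read backwards, each shifted +11: lit reversed is til. Two steps: reverse the string, then apply a Caesar shift of +11.
Decoding vcl: shift back: v−11=k, c−11=r, l−11=a → kra; then reverse → ark.

ark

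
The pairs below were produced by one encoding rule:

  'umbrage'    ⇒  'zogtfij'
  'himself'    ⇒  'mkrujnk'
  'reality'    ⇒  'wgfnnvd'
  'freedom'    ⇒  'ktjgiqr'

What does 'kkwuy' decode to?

first

The shifts repeat in a cycle of length 2: positions 0,1,… shift by +5, +2, then the pattern repeats.
Decoding kkwuy: k−5=f, k−2=i, w−5=r, u−2=s, y−5=t.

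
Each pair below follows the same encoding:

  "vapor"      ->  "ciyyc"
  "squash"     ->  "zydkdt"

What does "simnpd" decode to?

ladder

In vapor: v→c is +7, a→i is +8, p→y is +9, o→y is +10 — the shift increases by 1 each position. The shift increases by 1 at each position, starting from +7: 7, 8, 9, ….
Decoding simnpd: s−7=l, i−8=a, m−9=d, n−10=d, p−11=e, d−12=r.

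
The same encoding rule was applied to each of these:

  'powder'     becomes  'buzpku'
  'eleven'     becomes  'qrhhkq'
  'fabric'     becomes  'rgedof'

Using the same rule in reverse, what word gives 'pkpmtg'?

demand

Shifts by position in powder: pos 0: p→b (+12), pos 1: o→u (+6), pos 2: w→z (+3), pos 3: d→p (+12), pos 4: e→k (+6), pos 5: r→u (+3) — repeating every 3. A repeating key of period 3 is used — shifts +12, +6, +3 over and over.
Decoding pkpmtg: p−12=d, k−6=e, p−3=m, m−12=a, t−6=n, g−3=d.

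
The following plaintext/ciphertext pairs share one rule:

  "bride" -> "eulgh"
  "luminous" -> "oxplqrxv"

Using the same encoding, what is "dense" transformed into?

ghqvh

Compare letters: b→e is +3, r→u is +3, i→l is +3 — a constant shift. Every letter moves 3 places later in the alphabet, wrapping around z→a.
Applying it to dense: d+3=g, e+3=h, n+3=q, s+3=v, e+3=h.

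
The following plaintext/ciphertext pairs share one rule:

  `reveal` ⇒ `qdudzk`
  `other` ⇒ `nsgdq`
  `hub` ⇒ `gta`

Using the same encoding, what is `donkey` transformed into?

Compare letters: r→q is +25, e→d is +25, v→u is +25 — a constant shift. Each letter is shifted forward by 25 in the alphabet (a Caesar shift of +25).
Applying it to donkey: d+25=c, o+25=n, n+25=m, k+25=j, e+25=d, y+25=x.

cnmjdx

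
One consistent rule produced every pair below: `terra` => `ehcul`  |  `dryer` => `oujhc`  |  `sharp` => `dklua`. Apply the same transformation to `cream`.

nupdx

Shifts by position in terra: pos 0: t→e (+11), pos 1: e→h (+3), pos 2: r→c (+11), pos 3: r→u (+3) — repeating every 2. A repeating key of period 2 is used — shifts +11, +3 over and over.
For cream: c+11=n, r+3=u, e+11=p, a+3=d, m+11=x.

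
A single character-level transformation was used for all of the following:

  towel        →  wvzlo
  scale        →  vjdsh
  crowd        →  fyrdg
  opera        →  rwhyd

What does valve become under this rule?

A repeating key of period 2 is used — shifts +3, +7 over and over.
On valve: v+3=y, a+7=h, l+3=o, v+7=c, e+3=h.

yhoch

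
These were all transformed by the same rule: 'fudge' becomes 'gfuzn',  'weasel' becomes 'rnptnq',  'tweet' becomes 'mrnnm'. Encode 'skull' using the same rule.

f(5)→g(6) and u(20)→f(5) fit y≡19x+15 (mod 26); the inverse of 19 mod 26 is 11. Each letter's alphabet position (a=0..z=25) is mapped through 19·x+15 mod 26 — an affine cipher.
For skull: s(18)→19·18+15≡19=t; k(10)→19·10+15≡23=x; u(20)→19·20+15≡5=f; l(11)→19·11+15≡16=q; l(11)→19·11+15≡16=q (all mod 26).

txfqq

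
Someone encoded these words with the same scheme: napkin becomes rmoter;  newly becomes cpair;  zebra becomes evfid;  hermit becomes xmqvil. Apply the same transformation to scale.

The output letters match the input read backwards, each shifted +4: napkin reversed is nikpan. Two steps: reverse the string, then apply a Caesar shift of +4.
Applying it to scale: reverse → elacs; then shift: e+4=i, l+4=p, a+4=e, c+4=g, s+4=w.

ipegw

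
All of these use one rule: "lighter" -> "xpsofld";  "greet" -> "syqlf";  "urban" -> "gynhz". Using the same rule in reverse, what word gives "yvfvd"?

A repeating key of period 2 is used — shifts +12, +7 over and over.
Reversing it on yvfvd: y−12=m, v−7=o, f−12=t, v−7=o, d−12=r.

motor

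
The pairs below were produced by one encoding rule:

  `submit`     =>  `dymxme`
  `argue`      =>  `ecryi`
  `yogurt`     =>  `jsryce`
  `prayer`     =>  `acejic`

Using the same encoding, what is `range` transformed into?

The rule splits by letter class: vowels +4, consonants +11.
On range: r(cons)+11=c, a(vowel)+4=e, n(cons)+11=y, g(cons)+11=r, e(vowel)+4=i.

ceyri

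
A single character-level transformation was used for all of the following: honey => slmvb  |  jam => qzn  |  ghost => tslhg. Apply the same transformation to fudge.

Each pair mirrors across the alphabet (h↔s, o↔l, n↔m): positions sum to 25. This is the alphabet-reversal cipher (Atbash): a becomes z, b becomes y, etc.
Applying it to fudge: f↔u, u↔f, d↔w, g↔t, e↔v.

ufwtv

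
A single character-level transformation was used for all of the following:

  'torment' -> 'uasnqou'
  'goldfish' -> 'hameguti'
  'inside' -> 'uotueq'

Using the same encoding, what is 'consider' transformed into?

daotueqs

Two shifts are in play — +12 for a/e/i/o/u, +1 for every other letter.
For consider: c(cons)+1=d, o(vowel)+12=a, n(cons)+1=o, s(cons)+1=t, i(vowel)+12=u, d(cons)+1=e, e(vowel)+12=q, r(cons)+1=s.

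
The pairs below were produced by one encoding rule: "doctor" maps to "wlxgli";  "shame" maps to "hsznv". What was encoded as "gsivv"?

Each pair mirrors across the alphabet (d↔w, o↔l, c↔x): positions sum to 25. This is the alphabet-reversal cipher (Atbash): a becomes z, b becomes y, etc.
Decoding gsivv: g↔t, s↔h, i↔r, v↔e, v↔e.

three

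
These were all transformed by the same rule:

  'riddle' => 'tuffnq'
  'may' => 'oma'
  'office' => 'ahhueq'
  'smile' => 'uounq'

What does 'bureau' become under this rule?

The rule splits by letter class: vowels +12, consonants +2.
For bureau: b(cons)+2=d, u(vowel)+12=g, r(cons)+2=t, e(vowel)+12=q, a(vowel)+12=m, u(vowel)+12=g.

dgtqmg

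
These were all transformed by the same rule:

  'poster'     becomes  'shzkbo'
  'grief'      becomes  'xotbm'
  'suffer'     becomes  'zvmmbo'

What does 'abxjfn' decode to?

legacy

p(15)→s(18) and o(14)→h(7) fit y≡11x+9 (mod 26); the inverse of 11 mod 26 is 19. Each letter's alphabet position (a=0..z=25) is mapped through 11·x+9 mod 26 — an affine cipher.
Decoding abxjfn: a(0)→19·(0−9)≡11=l; b(1)→19·(1−9)≡4=e; x(23)→19·(23−9)≡6=g; j(9)→19·(9−9)≡0=a; f(5)→19·(5−9)≡2=c; n(13)→19·(13−9)≡24=y (all mod 26).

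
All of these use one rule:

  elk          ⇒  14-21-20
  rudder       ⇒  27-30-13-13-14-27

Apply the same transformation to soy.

28-24-34

The number is (letter's place in the alphabet, a=1) + 9.
For soy: s=19→28, o=15→24, y=25→34.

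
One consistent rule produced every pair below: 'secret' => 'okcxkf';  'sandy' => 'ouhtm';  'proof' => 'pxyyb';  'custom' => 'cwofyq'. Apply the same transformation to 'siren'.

oaxkh

s(18)→o(14) and e(4)→k(10) fit y≡17x+20 (mod 26); the inverse of 17 mod 26 is 23. This is an affine cipher: with a=0,…,z=25, each position x becomes (17x+20) mod 26.
On siren: s(18)→17·18+20≡14=o; i(8)→17·8+20≡0=a; r(17)→17·17+20≡23=x; e(4)→17·4+20≡10=k; n(13)→17·13+20≡7=h (all mod 26).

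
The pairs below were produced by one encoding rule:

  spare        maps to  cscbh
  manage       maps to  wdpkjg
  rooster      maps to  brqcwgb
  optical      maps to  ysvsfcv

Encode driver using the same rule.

nukfht

Shifts by position in spare: pos 0: s→c (+10), pos 1: p→s (+3), pos 2: a→c (+2), pos 3: r→b (+10), pos 4: e→h (+3) — repeating every 3. The shifts repeat in a cycle of length 3: positions 0,1,… shift by +10, +3, +2, then the pattern repeats.
For driver: d+10=n, r+3=u, i+2=k, v+10=f, e+3=h, r+2=t.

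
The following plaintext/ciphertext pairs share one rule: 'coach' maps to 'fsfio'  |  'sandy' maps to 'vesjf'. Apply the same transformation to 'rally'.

ueqrf

In coach: c→f is +3, o→s is +4, a→f is +5, c→i is +6 — the shift increases by 1 each position. Each letter shifts forward by (position + 3), i.e. 3, 4, 5, … — the shift grows by one for each successive letter.
On rally: r+3=u, a+4=e, l+5=q, l+6=r, y+7=f.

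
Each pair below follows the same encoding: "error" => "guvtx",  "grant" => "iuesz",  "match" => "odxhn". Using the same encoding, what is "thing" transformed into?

In error: e→g is +2, r→u is +3, r→v is +4, o→t is +5 — the shift increases by 1 each position. The shift increases by 1 at each position, starting from +2: 2, 3, 4, ….
For thing: t+2=v, h+3=k, i+4=m, n+5=s, g+6=m.

vkmsm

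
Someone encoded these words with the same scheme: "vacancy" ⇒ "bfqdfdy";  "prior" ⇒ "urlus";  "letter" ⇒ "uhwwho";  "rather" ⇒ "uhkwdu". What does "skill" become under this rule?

The output letters match the input read backwards, each shifted +3: vacancy reversed is ycnacav. The word is reversed, then every letter is shifted forward by 3.
For skill: reverse → lliks; then shift: l+3=o, l+3=o, i+3=l, k+3=n, s+3=v.

oolnv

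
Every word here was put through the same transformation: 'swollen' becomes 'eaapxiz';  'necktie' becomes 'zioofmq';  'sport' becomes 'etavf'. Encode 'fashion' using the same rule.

Shifts by position in swollen: pos 0: s→e (+12), pos 1: w→a (+4), pos 2: o→a (+12), pos 3: l→p (+4) — repeating every 2. It's a Vigenère-style cipher with numeric key [12,4]: position i shifts by key[i mod 2].
For fashion: f+12=r, a+4=e, s+12=e, h+4=l, i+12=u, o+4=s, n+12=z.

reelusz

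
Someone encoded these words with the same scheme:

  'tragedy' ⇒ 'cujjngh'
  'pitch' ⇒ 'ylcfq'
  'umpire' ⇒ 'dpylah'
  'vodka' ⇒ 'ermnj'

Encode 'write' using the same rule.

Shifts by position in tragedy: pos 0: t→c (+9), pos 1: r→u (+3), pos 2: a→j (+9), pos 3: g→j (+3) — repeating every 2. The shifts repeat in a cycle of length 2: positions 0,1,… shift by +9, +3, then the pattern repeats.
For write: w+9=f, r+3=u, i+9=r, t+3=w, e+9=n.

furwn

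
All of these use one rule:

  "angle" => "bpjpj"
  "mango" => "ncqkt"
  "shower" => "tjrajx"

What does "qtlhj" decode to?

In angle: a→b is +1, n→p is +2, g→j is +3, l→p is +4 — the shift increases by 1 each position. The shift increases by 1 at each position, starting from +1: 1, 2, 3, ….
Reversing it on qtlhj: q−1=p, t−2=r, l−3=i, h−4=d, j−5=e.

pride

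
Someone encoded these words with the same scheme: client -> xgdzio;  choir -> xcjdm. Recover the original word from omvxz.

trace

It's a constant shift of +21 (ROT21).
Reversing it on omvxz: o−21=t, m−21=r, v−21=a, x−21=c, z−21=e.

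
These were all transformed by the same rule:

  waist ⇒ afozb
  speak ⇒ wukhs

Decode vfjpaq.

Each letter shifts forward by (position + 4), i.e. 4, 5, 6, … — the shift grows by one for each successive letter.
Decoding vfjpaq: v−4=r, f−5=a, j−6=d, p−7=i, a−8=s, q−9=h.

radish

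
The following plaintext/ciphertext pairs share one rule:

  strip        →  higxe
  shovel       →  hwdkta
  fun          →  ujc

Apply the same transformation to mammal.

Compare letters: s→h is +15, t→i is +15, r→g is +15 — a constant shift. Every letter moves 15 places later in the alphabet, wrapping around z→a.
Applying it to mammal: m+15=b, a+15=p, m+15=b, m+15=b, a+15=p, l+15=a.

bpbbpa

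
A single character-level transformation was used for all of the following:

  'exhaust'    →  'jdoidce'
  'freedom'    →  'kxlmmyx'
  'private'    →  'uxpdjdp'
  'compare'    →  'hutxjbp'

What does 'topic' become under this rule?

In exhaust: e→j is +5, x→d is +6, h→o is +7, a→i is +8 — the shift increases by 1 each position. Letter i (0-indexed) is shifted by i+5, so successive shifts are 5, 6, 7, ….
For topic: t+5=y, o+6=u, p+7=w, i+8=q, c+9=l.

yuwql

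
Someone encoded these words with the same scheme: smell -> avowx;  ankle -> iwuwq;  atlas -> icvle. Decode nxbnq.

Each letter shifts forward by (position + 8), i.e. 8, 9, 10, … — the shift grows by one for each successive letter.
Reversing it on nxbnq: n−8=f, x−9=o, b−10=r, n−11=c, q−12=e.

force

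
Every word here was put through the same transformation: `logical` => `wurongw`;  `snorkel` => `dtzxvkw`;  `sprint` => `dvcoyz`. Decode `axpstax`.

premium

Shifts by position in logical: pos 0: l→w (+11), pos 1: o→u (+6), pos 2: g→r (+11), pos 3: i→o (+6) — repeating every 2. It's a Vigenère-style cipher with numeric key [11,6]: position i shifts by key[i mod 2].
Undoing it on axpstax: a−11=p, x−6=r, p−11=e, s−6=m, t−11=i, a−6=u, x−11=m.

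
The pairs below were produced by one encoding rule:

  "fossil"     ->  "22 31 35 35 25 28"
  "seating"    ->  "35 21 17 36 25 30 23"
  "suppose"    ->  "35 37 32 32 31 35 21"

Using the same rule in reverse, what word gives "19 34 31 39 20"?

f is letter #6 and maps to 22: an offset of 16. Each letter is replaced by its alphabet position (a=1..z=26) + 16.
Reversing it on 19 34 31 39 20: 19→(19−16)÷1=3=c, 34→(34−16)÷1=18=r, 31→(31−16)÷1=15=o, 39→(39−16)÷1=23=w, 20→(20−16)÷1=4=d.

crowd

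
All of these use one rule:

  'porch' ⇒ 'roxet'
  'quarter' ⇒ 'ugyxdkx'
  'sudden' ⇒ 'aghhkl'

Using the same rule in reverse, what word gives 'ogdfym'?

outlaw

p(15)→r(17) and o(14)→o(14) fit y≡3x+24 (mod 26); the inverse of 3 mod 26 is 9. Each letter's alphabet position (a=0..z=25) is mapped through 3·x+24 mod 26 — an affine cipher.
Reversing it on ogdfym: o(14)→9·(14−24)≡14=o; g(6)→9·(6−24)≡20=u; d(3)→9·(3−24)≡19=t; f(5)→9·(5−24)≡11=l; y(24)→9·(24−24)≡0=a; m(12)→9·(12−24)≡22=w (all mod 26).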